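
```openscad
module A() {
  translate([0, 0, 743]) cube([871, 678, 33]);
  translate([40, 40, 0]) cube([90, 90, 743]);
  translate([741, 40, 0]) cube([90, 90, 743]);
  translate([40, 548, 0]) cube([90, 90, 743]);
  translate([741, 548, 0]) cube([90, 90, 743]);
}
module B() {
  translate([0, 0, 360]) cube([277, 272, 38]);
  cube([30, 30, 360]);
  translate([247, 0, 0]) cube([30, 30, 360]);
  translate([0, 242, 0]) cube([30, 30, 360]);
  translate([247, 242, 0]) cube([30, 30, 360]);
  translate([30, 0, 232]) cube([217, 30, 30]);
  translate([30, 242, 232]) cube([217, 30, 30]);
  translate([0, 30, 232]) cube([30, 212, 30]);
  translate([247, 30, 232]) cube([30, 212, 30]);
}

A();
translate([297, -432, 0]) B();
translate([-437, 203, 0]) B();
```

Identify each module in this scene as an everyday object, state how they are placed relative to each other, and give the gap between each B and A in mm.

A is a table. B is a stool. Two stools sit around the table at the −y, −x sides. The gap between each stool and the table is 160 mm.

Each stool's nearest face is 160 mm from the table's bounding box.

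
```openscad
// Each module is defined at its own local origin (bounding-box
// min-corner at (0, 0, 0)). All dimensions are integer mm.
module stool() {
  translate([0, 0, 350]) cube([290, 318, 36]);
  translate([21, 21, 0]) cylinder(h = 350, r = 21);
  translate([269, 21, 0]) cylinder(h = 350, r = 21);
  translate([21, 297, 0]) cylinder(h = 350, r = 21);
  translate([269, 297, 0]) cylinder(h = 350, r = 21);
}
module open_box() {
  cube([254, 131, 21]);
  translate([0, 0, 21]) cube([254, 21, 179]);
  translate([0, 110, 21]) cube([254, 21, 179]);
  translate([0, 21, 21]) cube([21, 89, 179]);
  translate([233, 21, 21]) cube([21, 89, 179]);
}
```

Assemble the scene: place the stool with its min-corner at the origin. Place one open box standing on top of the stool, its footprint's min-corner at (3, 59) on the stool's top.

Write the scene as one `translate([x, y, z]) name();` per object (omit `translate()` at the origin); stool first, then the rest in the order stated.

stool();
translate([3, 59, 386]) open_box();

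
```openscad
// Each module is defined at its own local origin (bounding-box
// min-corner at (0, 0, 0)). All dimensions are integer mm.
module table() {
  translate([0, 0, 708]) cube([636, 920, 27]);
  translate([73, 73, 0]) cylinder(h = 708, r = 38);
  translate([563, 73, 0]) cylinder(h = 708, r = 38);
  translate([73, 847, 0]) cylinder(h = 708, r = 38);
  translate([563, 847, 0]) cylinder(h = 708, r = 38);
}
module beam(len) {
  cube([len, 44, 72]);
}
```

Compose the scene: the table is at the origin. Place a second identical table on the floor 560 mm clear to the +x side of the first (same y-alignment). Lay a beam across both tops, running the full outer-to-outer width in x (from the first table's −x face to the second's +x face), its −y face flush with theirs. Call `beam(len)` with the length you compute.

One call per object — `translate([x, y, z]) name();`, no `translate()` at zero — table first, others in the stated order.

table();
translate([1196, 0, 0]) table();
translate([0, 0, 735]) beam(1832);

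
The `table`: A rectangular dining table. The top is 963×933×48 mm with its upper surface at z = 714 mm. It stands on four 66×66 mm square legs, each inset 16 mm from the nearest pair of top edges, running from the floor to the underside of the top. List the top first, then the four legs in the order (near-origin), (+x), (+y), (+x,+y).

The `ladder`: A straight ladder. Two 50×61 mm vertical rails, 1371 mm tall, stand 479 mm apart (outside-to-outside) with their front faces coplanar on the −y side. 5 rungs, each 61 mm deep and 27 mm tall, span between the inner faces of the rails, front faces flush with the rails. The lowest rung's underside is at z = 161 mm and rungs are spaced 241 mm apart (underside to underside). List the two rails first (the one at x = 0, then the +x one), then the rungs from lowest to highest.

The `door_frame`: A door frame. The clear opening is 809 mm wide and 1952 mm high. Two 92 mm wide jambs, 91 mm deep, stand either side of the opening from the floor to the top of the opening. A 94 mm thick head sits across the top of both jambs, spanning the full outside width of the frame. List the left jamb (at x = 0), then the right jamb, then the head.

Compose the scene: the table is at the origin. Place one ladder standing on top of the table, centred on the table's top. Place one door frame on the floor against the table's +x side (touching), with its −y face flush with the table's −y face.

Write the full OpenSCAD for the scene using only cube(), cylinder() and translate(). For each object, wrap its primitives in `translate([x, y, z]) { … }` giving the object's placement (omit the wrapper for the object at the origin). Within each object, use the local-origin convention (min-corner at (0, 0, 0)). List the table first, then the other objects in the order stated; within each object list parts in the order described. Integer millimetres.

translate([0, 0, 666]) cube([963, 933, 48]);
translate([16, 16, 0]) cube([66, 66, 666]);
translate([881, 16, 0]) cube([66, 66, 666]);
translate([16, 851, 0]) cube([66, 66, 666]);
translate([881, 851, 0]) cube([66, 66, 666]);
translate([242, 436, 714]) {
  cube([50, 61, 1371]);
  translate([429, 0, 0]) cube([50, 61, 1371]);
  translate([50, 0, 161]) cube([379, 61, 27]);
  translate([50, 0, 402]) cube([379, 61, 27]);
  translate([50, 0, 643]) cube([379, 61, 27]);
  translate([50, 0, 884]) cube([379, 61, 27]);
  translate([50, 0, 1125]) cube([379, 61, 27]);
}
translate([963, 0, 0]) {
  cube([92, 91, 1952]);
  translate([901, 0, 0]) cube([92, 91, 1952]);
  translate([0, 0, 1952]) cube([993, 91, 94]);
}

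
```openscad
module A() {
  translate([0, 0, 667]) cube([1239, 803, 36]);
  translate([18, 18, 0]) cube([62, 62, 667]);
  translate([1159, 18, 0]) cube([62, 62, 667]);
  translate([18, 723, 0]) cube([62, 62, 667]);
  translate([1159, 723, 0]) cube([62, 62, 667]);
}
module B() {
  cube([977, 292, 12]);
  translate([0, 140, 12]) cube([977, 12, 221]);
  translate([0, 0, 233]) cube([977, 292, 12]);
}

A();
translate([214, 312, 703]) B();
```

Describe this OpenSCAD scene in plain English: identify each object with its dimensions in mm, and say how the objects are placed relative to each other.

A is a table with a 1239×803 mm rectangular top, 36 mm thick, top surface at z = 703 mm, supported by four 62×62 mm square legs, each inset 18 mm from the nearest pair of top edges, running from the floor.

B is an I-beam lying along x, 977 mm long. Overall section height 245 mm. Two flanges 292 mm wide (y) and 12 mm thick, one on the floor and one at the top; a web 12 mm thick runs between them, centred on the flange width.

The I-beam is on top of the table.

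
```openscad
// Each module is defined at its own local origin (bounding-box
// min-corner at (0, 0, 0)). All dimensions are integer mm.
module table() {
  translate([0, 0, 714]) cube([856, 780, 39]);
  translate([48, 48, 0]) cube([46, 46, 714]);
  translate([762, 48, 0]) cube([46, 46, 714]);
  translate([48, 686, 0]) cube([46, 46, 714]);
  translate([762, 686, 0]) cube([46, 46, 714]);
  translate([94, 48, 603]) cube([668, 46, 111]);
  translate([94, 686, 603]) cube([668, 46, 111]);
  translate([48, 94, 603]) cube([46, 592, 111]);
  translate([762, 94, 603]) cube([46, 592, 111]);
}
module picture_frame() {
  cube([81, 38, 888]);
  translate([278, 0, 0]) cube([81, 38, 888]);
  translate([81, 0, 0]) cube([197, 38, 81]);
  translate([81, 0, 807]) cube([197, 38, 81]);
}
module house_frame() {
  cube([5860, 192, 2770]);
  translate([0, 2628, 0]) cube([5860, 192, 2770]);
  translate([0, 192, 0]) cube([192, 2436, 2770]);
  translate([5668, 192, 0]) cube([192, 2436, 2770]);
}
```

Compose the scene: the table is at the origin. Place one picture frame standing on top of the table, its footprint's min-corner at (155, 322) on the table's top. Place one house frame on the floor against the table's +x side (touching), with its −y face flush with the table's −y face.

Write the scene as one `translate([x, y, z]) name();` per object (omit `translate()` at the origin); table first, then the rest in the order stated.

table();
translate([155, 322, 753]) picture_frame();
translate([856, 0, 0]) house_frame();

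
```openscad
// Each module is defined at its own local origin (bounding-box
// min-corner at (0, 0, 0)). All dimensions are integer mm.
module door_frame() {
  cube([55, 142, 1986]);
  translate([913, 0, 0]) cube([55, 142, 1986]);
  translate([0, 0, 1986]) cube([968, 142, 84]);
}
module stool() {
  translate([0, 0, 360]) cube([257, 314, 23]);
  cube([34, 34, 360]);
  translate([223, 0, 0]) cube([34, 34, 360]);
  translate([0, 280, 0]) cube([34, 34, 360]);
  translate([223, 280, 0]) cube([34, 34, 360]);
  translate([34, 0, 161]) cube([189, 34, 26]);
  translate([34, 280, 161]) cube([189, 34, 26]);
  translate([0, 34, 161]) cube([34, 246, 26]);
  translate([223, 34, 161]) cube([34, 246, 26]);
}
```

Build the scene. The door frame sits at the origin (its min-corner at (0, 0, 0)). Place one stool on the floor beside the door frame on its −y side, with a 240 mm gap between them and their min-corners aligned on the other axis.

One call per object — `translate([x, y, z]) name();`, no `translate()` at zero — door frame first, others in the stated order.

door_frame();
translate([0, -554, 0]) stool();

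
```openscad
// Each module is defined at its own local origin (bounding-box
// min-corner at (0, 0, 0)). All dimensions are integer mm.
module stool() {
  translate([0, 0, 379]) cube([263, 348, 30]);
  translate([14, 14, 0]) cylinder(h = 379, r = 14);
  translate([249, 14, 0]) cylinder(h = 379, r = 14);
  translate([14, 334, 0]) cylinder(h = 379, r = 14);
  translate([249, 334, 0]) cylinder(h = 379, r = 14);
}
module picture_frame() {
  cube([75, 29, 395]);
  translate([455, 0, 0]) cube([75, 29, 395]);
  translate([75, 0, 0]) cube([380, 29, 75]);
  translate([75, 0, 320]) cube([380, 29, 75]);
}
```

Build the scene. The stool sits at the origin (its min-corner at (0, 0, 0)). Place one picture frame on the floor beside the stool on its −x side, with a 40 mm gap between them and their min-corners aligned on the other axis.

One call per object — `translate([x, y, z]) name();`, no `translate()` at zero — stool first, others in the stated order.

stool();
translate([-570, 0, 0]) picture_frame();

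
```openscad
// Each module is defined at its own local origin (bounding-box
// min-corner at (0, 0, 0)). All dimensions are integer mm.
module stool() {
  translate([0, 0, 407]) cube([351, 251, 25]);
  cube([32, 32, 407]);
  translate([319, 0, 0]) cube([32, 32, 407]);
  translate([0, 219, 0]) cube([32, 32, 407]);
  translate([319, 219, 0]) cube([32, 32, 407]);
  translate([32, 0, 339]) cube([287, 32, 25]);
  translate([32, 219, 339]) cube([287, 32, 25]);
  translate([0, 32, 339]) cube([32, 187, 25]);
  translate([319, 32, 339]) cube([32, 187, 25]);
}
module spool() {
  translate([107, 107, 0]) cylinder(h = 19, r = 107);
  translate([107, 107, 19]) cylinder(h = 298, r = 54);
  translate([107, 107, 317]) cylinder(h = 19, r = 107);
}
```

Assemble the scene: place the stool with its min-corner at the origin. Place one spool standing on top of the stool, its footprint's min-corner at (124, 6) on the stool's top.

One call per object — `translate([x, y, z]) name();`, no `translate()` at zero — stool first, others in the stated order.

stool();
translate([124, 6, 432]) spool();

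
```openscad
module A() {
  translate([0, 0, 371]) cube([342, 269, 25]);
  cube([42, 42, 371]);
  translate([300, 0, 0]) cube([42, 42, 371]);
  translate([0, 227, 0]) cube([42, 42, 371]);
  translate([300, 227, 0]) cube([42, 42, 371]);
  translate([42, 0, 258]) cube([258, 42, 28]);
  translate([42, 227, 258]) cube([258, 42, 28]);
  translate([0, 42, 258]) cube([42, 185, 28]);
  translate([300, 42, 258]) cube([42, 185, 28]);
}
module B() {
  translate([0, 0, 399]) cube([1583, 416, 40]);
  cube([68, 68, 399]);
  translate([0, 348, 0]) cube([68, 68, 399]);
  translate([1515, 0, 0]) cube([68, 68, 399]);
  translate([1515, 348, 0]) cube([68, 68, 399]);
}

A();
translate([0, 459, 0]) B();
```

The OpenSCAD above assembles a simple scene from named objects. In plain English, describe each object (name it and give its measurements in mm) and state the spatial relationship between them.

A is a simple wooden stool: a rectangular seat 342 mm (x) by 269 mm (y), 25 mm thick, top face at z = 396 mm, on four square legs, each 42×42 mm in cross-section. The legs rest on z = 0, each flush with a corner of the seat. Four stretchers, 42 mm wide and 28 mm tall, connect adjacent legs with their undersides at z = 258 mm, each running between the inner faces of the legs it joins and aligned with the legs' outer faces on the other axis.

B is a bench: a 1583×416 mm seat slab, 40 mm thick, top at z = 439 mm, on four 68×68 mm square legs flush with the seat corners and standing on z = 0.

The bench is on the floor beside the stool on its +y side.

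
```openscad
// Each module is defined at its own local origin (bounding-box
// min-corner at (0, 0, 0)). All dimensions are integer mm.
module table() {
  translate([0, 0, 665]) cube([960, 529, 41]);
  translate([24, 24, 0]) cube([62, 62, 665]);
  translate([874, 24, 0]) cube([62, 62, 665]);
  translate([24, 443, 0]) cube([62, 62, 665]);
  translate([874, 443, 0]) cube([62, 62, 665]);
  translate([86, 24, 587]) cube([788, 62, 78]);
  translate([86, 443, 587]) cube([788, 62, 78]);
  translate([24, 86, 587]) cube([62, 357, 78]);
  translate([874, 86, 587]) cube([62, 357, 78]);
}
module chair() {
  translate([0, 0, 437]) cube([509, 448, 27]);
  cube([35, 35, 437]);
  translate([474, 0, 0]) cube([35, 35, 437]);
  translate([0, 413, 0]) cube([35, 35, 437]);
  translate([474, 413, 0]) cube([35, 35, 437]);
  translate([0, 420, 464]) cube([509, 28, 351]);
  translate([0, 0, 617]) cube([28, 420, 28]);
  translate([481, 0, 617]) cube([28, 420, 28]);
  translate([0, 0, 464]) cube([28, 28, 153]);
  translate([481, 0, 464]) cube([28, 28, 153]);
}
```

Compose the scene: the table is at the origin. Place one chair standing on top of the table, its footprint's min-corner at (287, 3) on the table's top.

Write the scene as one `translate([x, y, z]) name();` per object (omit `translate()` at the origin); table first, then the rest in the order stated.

table();
translate([287, 3, 706]) chair();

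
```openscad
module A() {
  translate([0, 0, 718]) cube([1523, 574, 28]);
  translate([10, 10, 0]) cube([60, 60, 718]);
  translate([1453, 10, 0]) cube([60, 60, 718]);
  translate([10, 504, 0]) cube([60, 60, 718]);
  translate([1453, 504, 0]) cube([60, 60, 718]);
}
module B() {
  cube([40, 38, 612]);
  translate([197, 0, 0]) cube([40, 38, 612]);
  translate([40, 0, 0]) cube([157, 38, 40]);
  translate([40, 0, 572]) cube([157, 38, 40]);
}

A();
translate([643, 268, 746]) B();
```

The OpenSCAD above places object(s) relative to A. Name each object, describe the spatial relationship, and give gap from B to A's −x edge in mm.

The picture frame's min-x is at 643; the table's min-x is 0; gap = 643 mm.

A is a table. B is a picture frame. The picture frame is on top of the table, centred. The gap from the picture frame to the table's −x edge is 643 mm.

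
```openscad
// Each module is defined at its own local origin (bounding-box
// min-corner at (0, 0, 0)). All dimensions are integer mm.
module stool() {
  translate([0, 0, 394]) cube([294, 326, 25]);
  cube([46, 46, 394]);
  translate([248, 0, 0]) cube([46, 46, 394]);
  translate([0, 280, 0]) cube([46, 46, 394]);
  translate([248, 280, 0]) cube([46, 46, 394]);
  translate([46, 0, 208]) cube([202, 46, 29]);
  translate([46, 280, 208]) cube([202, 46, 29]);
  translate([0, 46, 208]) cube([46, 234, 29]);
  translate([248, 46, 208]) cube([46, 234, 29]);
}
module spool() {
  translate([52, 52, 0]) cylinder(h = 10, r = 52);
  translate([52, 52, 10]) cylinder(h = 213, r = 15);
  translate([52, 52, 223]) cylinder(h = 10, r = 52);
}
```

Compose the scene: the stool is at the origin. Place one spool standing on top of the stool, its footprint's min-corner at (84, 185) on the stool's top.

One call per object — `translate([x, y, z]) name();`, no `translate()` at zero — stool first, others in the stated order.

stool();
translate([84, 185, 419]) spool();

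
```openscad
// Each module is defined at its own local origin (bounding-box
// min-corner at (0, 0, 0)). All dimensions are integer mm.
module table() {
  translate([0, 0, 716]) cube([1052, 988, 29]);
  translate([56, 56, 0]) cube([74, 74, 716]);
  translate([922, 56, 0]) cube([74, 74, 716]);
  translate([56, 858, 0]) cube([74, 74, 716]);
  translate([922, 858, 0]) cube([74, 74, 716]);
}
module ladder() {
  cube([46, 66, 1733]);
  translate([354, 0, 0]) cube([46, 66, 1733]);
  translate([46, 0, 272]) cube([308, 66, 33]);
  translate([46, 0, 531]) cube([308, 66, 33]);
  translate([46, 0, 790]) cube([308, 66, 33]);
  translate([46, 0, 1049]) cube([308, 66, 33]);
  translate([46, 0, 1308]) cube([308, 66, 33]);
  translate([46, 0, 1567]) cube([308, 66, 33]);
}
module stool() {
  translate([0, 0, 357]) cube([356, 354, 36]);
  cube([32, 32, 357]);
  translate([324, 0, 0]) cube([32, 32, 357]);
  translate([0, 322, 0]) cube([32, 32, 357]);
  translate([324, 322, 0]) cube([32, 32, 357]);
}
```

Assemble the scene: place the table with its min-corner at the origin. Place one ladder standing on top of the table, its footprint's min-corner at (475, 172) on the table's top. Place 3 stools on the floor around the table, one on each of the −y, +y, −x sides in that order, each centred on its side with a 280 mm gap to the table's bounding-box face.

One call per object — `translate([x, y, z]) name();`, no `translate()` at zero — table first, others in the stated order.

table();
translate([475, 172, 745]) ladder();
translate([348, -634, 0]) stool();
translate([348, 1268, 0]) stool();
translate([-636, 317, 0]) stool();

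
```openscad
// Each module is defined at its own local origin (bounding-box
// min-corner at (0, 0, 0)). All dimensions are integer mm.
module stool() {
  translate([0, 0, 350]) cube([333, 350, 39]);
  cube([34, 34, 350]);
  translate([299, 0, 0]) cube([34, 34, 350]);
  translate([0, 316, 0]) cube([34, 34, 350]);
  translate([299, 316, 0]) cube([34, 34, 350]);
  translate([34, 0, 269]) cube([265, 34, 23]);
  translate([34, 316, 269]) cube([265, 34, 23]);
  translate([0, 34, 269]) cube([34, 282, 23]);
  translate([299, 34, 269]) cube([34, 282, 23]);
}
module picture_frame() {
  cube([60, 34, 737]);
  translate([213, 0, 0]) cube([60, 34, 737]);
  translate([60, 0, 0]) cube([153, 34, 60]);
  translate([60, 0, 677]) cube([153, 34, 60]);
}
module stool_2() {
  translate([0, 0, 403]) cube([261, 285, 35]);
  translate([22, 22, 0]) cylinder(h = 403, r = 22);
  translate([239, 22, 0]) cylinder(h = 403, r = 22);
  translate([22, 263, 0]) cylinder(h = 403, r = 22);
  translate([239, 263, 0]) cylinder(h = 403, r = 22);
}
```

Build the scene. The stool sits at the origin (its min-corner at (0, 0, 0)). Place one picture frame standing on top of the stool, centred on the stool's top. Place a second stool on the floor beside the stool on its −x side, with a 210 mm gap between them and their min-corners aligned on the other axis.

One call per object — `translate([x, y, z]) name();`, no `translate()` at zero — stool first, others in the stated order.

stool();
translate([30, 158, 389]) picture_frame();
translate([-471, 0, 0]) stool_2();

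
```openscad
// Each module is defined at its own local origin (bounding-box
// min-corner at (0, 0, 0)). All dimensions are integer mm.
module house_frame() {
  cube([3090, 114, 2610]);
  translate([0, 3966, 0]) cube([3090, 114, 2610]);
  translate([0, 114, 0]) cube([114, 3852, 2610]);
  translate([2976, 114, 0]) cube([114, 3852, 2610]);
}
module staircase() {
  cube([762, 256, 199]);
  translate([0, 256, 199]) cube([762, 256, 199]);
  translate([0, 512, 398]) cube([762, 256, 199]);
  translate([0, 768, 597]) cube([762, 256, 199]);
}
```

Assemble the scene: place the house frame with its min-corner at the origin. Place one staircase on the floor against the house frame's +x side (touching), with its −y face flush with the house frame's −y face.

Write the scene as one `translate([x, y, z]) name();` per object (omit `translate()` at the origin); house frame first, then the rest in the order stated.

house_frame();
translate([3090, 0, 0]) staircase();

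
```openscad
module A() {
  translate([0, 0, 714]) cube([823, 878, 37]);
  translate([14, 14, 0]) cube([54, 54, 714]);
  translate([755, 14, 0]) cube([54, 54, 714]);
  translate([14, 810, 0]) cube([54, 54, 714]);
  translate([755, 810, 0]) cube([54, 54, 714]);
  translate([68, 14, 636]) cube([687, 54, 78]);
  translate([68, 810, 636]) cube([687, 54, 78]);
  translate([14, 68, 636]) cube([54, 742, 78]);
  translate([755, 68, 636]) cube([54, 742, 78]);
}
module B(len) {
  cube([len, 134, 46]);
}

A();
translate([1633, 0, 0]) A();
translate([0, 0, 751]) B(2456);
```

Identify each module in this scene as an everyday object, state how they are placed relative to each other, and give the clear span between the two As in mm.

Second table starts at x = 1633; first ends at x = 823; clear span = 1633 − 823 = 810 mm.

A is a table. B is a beam. A beam spans the tops of two tables. The clear span between the two tables is 810 mm.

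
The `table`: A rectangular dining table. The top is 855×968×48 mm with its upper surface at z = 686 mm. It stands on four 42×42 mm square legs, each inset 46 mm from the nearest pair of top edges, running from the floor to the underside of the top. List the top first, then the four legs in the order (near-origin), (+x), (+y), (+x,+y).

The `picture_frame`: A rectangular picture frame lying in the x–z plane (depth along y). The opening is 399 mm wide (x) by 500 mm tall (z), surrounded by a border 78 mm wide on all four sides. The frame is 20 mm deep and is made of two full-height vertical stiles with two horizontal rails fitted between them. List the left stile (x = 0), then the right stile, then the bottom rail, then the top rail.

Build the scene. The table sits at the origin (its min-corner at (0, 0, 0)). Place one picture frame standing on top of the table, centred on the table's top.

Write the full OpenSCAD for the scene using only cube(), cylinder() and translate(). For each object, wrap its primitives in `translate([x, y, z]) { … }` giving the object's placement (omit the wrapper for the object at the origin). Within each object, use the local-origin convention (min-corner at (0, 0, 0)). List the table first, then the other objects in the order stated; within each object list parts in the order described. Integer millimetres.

translate([0, 0, 638]) cube([855, 968, 48]);
translate([46, 46, 0]) cube([42, 42, 638]);
translate([767, 46, 0]) cube([42, 42, 638]);
translate([46, 880, 0]) cube([42, 42, 638]);
translate([767, 880, 0]) cube([42, 42, 638]);
translate([150, 474, 686]) {
  cube([78, 20, 656]);
  translate([477, 0, 0]) cube([78, 20, 656]);
  translate([78, 0, 0]) cube([399, 20, 78]);
  translate([78, 0, 578]) cube([399, 20, 78]);
}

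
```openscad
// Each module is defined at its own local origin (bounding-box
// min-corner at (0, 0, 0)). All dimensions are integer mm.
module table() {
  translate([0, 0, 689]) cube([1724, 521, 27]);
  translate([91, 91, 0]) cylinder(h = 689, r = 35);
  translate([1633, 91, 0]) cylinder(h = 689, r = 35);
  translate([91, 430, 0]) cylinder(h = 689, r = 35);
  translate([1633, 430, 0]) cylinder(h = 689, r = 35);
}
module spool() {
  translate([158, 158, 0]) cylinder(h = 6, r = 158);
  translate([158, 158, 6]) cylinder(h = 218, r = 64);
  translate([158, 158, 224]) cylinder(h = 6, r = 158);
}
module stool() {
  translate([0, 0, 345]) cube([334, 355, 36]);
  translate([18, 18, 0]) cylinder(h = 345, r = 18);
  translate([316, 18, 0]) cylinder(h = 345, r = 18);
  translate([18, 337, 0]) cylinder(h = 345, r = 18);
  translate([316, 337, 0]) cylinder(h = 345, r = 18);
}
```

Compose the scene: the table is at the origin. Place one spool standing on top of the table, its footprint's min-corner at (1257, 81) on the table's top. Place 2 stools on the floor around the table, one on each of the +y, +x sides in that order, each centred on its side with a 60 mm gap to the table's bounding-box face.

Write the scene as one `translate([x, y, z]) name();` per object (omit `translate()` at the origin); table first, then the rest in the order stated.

table();
translate([1257, 81, 716]) spool();
translate([695, 581, 0]) stool();
translate([1784, 83, 0]) stool();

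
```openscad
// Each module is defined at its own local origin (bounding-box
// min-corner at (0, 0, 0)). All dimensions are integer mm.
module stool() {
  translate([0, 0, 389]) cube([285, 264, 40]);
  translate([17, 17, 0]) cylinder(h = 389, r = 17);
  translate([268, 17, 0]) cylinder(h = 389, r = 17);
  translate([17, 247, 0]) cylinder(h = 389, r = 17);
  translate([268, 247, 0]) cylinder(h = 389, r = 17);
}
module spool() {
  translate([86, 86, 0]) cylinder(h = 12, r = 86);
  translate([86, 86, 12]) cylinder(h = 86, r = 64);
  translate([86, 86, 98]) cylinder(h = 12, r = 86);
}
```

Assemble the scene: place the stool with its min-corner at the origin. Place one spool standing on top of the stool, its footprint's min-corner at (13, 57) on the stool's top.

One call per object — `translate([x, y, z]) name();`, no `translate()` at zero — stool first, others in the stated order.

stool();
translate([13, 57, 429]) spool();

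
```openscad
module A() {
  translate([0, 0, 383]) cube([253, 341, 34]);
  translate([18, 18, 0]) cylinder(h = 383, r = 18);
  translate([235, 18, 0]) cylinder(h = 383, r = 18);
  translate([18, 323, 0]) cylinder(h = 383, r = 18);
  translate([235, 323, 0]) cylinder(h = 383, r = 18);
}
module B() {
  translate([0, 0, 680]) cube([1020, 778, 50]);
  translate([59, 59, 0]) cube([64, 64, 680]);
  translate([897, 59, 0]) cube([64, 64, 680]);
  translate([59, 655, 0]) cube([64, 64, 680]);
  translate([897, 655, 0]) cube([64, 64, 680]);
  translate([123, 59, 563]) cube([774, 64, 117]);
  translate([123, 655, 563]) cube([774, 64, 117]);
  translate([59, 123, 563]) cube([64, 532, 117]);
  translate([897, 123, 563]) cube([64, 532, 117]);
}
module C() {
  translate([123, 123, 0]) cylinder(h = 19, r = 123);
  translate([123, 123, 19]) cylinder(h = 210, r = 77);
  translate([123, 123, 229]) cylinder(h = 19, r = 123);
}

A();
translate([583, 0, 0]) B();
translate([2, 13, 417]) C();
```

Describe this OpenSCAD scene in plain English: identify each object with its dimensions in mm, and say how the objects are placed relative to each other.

A is a four-legged stool. The seat is a 253×341×34 mm slab whose top surface is at z = 417 mm; four round legs, each 36 mm in diameter, run from the floor (z = 0) to the underside of the seat, each leg's axis is inset half a diameter from the nearest pair of seat edges (so the leg's bounding box is flush with the corner).

B is a table: top 1020 mm (x) × 778 mm (y), 50 mm thick, upper face at z = 730 mm, on four 64×64 mm square legs, each inset 59 mm from the nearest pair of top edges, running from z = 0 to the bottom of the top. Four apron rails, 64 mm thick and 117 mm tall, run between adjacent legs with their top edges flush with the underside of the top and their outer faces flush with the legs' outer faces.

C is a spool: two coaxial disc flanges of radius 123 mm and thickness 19 mm, joined by a core cylinder of radius 77 mm and height 210 mm. The lower flange rests on z = 0 and the three cylinders share a vertical axis.

The table is on the floor beside the stool on its +x side. The spool is on top of the stool.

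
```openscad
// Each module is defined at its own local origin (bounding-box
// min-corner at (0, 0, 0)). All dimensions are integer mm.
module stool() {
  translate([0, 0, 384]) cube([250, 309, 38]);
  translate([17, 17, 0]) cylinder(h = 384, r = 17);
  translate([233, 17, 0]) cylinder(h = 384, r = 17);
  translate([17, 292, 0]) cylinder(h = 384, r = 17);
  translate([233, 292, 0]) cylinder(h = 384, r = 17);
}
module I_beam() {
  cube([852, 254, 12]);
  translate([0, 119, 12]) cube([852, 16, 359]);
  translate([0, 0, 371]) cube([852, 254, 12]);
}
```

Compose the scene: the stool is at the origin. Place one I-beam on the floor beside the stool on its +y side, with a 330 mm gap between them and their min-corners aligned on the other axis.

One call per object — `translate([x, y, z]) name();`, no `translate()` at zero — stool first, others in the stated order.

stool();
translate([0, 639, 0]) I_beam();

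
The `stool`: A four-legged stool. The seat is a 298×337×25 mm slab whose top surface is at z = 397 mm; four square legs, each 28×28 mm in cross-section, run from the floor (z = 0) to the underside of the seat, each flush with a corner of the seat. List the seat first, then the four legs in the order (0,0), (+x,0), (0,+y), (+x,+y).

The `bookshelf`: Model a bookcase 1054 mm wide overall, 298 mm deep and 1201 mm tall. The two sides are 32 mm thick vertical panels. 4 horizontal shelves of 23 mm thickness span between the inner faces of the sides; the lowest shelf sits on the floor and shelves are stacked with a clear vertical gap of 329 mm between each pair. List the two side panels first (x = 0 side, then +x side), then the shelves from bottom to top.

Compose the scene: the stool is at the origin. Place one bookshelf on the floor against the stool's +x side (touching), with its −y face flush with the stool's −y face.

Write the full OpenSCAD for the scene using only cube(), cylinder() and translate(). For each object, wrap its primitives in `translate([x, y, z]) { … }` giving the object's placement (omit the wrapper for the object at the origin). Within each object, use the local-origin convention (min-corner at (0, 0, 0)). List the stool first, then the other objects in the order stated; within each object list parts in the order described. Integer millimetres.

translate([0, 0, 372]) cube([298, 337, 25]);
cube([28, 28, 372]);
translate([270, 0, 0]) cube([28, 28, 372]);
translate([0, 309, 0]) cube([28, 28, 372]);
translate([270, 309, 0]) cube([28, 28, 372]);
translate([298, 0, 0]) {
  cube([32, 298, 1201]);
  translate([1022, 0, 0]) cube([32, 298, 1201]);
  translate([32, 0, 0]) cube([990, 298, 23]);
  translate([32, 0, 352]) cube([990, 298, 23]);
  translate([32, 0, 704]) cube([990, 298, 23]);
  translate([32, 0, 1056]) cube([990, 298, 23]);
}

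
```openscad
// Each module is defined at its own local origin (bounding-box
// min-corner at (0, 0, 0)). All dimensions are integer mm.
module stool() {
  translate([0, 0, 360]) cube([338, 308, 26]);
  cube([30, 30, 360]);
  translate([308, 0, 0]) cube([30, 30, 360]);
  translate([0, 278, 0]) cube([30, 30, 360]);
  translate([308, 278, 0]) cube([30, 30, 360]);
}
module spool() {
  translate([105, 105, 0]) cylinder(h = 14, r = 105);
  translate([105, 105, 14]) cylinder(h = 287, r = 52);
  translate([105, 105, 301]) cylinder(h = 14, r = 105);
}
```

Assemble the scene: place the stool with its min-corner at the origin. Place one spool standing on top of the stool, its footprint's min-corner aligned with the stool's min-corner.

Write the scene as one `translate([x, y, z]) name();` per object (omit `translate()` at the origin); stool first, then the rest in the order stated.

stool();
translate([0, 0, 386]) spool();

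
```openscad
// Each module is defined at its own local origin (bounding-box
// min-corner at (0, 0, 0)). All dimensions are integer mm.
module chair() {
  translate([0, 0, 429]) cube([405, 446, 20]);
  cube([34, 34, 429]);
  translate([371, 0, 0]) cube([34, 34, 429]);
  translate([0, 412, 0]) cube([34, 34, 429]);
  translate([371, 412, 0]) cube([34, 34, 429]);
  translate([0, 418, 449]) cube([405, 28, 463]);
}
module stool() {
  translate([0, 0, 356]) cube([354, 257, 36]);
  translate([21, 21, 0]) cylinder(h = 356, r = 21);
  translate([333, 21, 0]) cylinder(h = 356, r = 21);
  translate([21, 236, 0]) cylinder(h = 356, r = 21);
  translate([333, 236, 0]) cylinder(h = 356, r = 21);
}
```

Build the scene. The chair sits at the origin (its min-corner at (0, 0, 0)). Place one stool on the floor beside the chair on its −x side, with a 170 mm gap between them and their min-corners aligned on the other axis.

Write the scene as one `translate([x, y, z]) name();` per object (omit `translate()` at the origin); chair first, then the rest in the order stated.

chair();
translate([-524, 0, 0]) stool();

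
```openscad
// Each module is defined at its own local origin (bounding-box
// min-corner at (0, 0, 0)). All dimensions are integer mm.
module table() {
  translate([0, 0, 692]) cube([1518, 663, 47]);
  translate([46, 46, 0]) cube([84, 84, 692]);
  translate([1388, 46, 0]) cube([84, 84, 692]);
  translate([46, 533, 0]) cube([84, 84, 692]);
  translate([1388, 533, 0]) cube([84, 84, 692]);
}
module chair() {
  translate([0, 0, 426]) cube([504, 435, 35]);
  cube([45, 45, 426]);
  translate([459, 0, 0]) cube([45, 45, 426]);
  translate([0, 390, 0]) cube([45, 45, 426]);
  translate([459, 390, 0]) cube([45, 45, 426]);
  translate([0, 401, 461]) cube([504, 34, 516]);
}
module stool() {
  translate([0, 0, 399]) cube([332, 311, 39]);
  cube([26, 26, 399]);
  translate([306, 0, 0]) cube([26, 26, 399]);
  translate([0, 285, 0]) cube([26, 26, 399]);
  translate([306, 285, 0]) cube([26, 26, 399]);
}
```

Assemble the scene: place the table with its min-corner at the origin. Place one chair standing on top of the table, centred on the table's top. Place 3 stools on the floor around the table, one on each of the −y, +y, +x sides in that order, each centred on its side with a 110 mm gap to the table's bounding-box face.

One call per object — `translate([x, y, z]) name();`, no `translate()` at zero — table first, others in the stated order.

table();
translate([507, 114, 739]) chair();
translate([593, -421, 0]) stool();
translate([593, 773, 0]) stool();
translate([1628, 176, 0]) stool();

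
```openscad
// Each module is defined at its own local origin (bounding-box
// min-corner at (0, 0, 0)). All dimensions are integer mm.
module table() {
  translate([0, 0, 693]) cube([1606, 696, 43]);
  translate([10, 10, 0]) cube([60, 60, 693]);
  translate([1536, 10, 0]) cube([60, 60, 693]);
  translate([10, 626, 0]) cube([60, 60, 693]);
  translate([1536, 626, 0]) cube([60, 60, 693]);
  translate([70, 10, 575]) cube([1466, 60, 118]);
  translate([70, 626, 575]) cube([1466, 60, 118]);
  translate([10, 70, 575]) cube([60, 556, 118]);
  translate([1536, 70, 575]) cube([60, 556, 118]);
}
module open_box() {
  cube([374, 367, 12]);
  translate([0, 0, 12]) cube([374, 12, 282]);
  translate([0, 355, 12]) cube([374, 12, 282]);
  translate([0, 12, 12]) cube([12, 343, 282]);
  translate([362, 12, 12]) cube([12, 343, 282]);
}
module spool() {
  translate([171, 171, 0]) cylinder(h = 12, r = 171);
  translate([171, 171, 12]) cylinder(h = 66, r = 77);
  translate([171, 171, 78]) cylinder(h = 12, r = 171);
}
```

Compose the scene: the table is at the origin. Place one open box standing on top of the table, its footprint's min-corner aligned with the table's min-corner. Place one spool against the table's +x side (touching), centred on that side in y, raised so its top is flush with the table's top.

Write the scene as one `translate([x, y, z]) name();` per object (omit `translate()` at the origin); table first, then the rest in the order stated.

table();
translate([0, 0, 736]) open_box();
translate([1606, 177, 646]) spool();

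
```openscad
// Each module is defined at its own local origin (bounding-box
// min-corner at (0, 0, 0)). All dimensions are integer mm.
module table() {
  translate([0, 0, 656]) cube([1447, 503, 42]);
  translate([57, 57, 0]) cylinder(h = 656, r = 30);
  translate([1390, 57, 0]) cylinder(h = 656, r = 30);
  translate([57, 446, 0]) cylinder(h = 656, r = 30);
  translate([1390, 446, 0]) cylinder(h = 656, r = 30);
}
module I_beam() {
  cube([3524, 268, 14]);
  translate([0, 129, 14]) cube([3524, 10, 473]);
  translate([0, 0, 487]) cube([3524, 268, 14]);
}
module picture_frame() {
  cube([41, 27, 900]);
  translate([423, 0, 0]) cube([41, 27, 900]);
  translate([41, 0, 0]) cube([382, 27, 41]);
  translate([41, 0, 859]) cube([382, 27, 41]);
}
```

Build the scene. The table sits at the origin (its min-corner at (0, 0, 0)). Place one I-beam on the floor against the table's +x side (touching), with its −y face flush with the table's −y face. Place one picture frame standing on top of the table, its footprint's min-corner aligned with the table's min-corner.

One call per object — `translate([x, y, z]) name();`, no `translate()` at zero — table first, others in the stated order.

table();
translate([1447, 0, 0]) I_beam();
translate([0, 0, 698]) picture_frame();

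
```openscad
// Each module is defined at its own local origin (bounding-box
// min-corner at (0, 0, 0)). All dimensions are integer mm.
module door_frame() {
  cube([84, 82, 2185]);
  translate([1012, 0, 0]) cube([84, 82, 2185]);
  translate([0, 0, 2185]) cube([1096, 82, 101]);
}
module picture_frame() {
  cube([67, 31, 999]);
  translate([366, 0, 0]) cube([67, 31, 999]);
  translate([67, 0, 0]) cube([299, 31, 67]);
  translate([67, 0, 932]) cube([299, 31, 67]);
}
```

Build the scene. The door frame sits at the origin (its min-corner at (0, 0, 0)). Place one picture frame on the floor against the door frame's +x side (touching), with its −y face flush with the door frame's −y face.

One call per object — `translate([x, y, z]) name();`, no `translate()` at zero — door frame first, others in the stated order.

door_frame();
translate([1096, 0, 0]) picture_frame();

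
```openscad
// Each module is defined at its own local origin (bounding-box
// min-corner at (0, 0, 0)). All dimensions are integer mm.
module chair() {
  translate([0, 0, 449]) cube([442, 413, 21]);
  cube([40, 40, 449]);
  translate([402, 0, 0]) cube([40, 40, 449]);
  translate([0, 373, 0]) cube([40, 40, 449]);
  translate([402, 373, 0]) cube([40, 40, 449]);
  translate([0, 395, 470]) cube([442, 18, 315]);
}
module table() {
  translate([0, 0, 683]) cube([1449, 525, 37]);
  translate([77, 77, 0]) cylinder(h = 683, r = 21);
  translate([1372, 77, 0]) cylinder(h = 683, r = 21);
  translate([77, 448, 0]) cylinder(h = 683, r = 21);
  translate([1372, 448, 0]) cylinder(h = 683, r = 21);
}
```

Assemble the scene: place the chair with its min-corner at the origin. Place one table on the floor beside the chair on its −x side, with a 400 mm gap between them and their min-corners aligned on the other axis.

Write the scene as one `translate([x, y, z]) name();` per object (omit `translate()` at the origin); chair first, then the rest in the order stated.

chair();
translate([-1849, 0, 0]) table();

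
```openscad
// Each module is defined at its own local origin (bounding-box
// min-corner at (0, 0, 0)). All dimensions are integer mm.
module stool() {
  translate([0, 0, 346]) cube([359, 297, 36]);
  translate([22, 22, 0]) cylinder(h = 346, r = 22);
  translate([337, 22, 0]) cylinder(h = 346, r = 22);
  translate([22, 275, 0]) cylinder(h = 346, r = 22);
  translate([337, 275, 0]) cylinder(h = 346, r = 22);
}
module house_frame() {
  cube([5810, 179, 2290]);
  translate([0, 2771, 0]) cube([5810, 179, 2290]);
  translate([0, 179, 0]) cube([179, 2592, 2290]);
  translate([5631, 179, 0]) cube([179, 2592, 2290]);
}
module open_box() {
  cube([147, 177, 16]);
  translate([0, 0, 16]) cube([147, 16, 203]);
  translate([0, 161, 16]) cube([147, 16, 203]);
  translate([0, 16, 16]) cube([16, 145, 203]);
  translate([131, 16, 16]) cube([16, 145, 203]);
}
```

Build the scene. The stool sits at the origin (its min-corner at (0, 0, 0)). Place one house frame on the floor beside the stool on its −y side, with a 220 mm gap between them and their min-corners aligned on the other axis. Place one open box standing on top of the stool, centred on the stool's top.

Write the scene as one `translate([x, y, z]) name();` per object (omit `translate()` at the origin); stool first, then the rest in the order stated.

stool();
translate([0, -3170, 0]) house_frame();
translate([106, 60, 382]) open_box();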